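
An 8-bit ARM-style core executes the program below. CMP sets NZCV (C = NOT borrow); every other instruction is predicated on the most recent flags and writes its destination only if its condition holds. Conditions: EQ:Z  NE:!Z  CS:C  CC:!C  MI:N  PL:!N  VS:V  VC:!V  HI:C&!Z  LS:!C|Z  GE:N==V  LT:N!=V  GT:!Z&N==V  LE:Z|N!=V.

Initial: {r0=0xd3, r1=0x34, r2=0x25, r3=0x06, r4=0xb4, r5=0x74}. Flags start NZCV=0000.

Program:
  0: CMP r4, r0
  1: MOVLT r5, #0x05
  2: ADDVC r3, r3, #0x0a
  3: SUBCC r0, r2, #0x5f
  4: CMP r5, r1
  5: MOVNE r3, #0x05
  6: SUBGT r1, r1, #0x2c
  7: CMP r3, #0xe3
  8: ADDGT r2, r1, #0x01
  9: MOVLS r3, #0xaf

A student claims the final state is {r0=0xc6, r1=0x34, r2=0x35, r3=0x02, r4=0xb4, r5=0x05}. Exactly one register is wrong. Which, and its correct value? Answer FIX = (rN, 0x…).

0: ✓ CMP  NZCV=1000
1: ✓ MOVLT  r5←0x05
2: ✓ ADDVC  r3←0x10
3: ✓ SUBCC  r0←0xc6
4: ✓ CMP  NZCV=1000
5: ✓ MOVNE  r3←0x05
6: · SUBGT
7: ✓ CMP  NZCV=0000
8: ✓ ADDGT  r2←0x35
9: ✓ MOVLS  r3←0xaf

FIX = (r3, 0xaf)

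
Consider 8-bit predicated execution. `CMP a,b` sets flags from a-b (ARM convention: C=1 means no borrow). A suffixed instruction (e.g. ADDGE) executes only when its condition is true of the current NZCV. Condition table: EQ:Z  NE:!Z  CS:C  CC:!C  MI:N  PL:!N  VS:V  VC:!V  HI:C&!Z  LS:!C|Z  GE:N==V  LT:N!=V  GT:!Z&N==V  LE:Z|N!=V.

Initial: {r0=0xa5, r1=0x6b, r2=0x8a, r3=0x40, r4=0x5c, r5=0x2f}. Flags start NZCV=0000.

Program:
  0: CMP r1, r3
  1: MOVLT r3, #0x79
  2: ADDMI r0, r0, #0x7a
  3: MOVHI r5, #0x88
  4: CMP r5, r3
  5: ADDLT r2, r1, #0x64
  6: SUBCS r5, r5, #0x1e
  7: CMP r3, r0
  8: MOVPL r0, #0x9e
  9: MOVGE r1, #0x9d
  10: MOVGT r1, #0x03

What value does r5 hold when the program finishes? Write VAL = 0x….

[0] flags=0010 → (cmp)
[1] flags=0010 LT?F → skip
[2] flags=0010 MI?F → skip
[3] flags=0010 HI?T → r5=0x88
[4] flags=0011 → (cmp)
[5] flags=0011 LT?T → r2=0xcf
[6] flags=0011 CS?T → r5=0x6a
[7] flags=1001 → (cmp)
[8] flags=1001 PL?F → skip
[9] flags=1001 GE?T → r1=0x9d
[10] flags=1001 GT?T → r1=0x03

VAL = 0x6a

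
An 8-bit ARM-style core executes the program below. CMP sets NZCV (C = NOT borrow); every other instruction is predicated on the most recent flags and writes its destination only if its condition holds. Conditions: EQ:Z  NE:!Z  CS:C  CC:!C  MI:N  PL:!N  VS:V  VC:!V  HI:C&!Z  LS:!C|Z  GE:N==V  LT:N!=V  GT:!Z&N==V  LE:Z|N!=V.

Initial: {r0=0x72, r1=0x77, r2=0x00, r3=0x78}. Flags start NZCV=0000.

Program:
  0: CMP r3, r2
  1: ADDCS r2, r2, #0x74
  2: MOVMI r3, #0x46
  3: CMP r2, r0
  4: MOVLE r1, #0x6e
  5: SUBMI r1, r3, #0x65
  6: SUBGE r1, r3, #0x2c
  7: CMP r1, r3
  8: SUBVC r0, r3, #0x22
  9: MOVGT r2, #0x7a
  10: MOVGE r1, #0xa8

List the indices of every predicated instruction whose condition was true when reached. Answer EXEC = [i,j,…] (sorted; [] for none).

[0] flags=0010 → (cmp)
[1] flags=0010 CS?T → r2=0x74
[2] flags=0010 MI?F → skip
[3] flags=0010 → (cmp)
[4] flags=0010 LE?F → skip
[5] flags=0010 MI?F → skip
[6] flags=0010 GE?T → r1=0x4c
[7] flags=1000 → (cmp)
[8] flags=1000 VC?T → r0=0x56
[9] flags=1000 GT?F → skip
[10] flags=1000 GE?F → skip

EXEC = [1,6,8]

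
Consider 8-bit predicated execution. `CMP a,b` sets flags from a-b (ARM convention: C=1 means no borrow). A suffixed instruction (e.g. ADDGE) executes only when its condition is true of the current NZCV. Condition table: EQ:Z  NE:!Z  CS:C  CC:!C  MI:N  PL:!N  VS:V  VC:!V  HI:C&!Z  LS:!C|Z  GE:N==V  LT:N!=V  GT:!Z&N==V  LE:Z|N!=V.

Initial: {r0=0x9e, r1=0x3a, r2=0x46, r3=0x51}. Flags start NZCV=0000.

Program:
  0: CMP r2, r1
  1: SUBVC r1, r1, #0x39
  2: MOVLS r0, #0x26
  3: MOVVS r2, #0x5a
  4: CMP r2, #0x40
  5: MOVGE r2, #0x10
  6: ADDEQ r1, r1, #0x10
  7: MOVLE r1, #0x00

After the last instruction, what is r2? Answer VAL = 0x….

VAL = 0x10

0: ✓ CMP  NZCV=0010
1: ✓ SUBVC  r1←0x01
2: · MOVLS
3: · MOVVS
4: ✓ CMP  NZCV=0010
5: ✓ MOVGE  r2←0x10
6: · ADDEQ
7: · MOVLE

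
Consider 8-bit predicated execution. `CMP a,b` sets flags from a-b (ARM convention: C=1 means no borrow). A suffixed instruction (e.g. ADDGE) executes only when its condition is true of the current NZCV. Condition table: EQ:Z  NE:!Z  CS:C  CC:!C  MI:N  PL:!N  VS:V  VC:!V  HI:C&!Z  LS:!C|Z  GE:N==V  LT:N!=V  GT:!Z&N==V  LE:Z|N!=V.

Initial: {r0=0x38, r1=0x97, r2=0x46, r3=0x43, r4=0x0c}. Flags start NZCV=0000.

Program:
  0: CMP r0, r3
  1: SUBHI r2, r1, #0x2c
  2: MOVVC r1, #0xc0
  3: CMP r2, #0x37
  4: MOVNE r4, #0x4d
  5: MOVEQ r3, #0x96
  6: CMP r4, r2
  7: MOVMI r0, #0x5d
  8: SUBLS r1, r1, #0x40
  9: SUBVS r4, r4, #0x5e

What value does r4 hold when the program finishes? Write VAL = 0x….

0: ✓ CMP  NZCV=1000
1: · SUBHI
2: ✓ MOVVC  r1←0xc0
3: ✓ CMP  NZCV=0010
4: ✓ MOVNE  r4←0x4d
5: · MOVEQ
6: ✓ CMP  NZCV=0010
7: · MOVMI
8: · SUBLS
9: · SUBVS

VAL = 0x4d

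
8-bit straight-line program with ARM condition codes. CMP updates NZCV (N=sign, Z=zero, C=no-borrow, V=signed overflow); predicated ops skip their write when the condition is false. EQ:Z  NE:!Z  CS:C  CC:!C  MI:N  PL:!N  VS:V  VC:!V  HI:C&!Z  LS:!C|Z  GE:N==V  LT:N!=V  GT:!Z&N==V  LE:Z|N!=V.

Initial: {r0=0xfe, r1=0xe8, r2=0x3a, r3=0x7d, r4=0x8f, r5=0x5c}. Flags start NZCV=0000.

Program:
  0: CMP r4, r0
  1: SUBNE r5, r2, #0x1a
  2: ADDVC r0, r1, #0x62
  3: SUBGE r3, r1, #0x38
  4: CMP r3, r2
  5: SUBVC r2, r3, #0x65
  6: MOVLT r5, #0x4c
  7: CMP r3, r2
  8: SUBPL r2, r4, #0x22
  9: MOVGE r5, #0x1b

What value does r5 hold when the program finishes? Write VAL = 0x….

VAL = 0x1b

[0] flags=1000 → (cmp)
[1] flags=1000 NE?T → r5=0x20
[2] flags=1000 VC?T → r0=0x4a
[3] flags=1000 GE?F → skip
[4] flags=0010 → (cmp)
[5] flags=0010 VC?T → r2=0x18
[6] flags=0010 LT?F → skip
[7] flags=0010 → (cmp)
[8] flags=0010 PL?T → r2=0x6d
[9] flags=0010 GE?T → r5=0x1b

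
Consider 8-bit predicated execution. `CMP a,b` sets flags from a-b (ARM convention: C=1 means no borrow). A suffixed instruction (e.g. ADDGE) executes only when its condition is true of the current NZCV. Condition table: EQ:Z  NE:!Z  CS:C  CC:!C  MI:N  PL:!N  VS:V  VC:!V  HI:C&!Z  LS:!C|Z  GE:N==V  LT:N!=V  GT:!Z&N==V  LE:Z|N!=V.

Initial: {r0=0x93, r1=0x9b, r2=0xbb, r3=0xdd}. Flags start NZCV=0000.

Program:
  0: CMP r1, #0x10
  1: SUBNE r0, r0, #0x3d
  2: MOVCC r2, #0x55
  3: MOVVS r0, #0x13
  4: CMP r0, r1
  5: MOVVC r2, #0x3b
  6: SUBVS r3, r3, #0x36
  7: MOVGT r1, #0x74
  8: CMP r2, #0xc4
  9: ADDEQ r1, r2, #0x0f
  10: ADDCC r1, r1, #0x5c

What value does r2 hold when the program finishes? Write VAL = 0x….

[0] flags=1010 → (cmp)
[1] flags=1010 NE?T → r0=0x56
[2] flags=1010 CC?F → skip
[3] flags=1010 VS?F → skip
[4] flags=1001 → (cmp)
[5] flags=1001 VC?F → skip
[6] flags=1001 VS?T → r3=0xa7
[7] flags=1001 GT?T → r1=0x74
[8] flags=1000 → (cmp)
[9] flags=1000 EQ?F → skip
[10] flags=1000 CC?T → r1=0xd0

VAL = 0xbb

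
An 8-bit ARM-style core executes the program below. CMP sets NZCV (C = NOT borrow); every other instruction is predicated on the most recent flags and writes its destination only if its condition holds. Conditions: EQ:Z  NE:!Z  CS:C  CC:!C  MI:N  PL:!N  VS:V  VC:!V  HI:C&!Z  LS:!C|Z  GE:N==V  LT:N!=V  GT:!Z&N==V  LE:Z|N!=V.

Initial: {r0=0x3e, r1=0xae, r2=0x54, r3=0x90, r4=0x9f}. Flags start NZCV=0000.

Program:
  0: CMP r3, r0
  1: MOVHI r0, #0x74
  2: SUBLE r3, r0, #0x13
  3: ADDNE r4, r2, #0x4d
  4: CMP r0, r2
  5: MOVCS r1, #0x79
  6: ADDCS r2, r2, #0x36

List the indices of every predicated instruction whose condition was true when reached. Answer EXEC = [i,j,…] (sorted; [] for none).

[0] flags=0011 → (cmp)
[1] flags=0011 HI?T → r0=0x74
[2] flags=0011 LE?T → r3=0x61
[3] flags=0011 NE?T → r4=0xa1
[4] flags=0010 → (cmp)
[5] flags=0010 CS?T → r1=0x79
[6] flags=0010 CS?T → r2=0x8a

EXEC = [1,2,3,5,6]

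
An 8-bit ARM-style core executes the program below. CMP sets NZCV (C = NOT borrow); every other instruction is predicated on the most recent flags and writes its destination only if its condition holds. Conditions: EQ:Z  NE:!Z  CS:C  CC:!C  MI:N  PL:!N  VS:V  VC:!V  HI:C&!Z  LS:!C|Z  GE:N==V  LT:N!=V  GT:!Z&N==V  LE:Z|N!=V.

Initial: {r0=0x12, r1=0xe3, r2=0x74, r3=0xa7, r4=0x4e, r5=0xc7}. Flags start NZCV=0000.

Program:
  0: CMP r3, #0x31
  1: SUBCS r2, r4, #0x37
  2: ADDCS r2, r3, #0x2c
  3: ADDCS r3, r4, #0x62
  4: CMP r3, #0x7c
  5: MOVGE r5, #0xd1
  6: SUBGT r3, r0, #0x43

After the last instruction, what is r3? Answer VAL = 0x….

VAL = 0xb0

[0] flags=0011 → (cmp)
[1] flags=0011 CS?T → r2=0x17
[2] flags=0011 CS?T → r2=0xd3
[3] flags=0011 CS?T → r3=0xb0
[4] flags=0011 → (cmp)
[5] flags=0011 GE?F → skip
[6] flags=0011 GT?F → skip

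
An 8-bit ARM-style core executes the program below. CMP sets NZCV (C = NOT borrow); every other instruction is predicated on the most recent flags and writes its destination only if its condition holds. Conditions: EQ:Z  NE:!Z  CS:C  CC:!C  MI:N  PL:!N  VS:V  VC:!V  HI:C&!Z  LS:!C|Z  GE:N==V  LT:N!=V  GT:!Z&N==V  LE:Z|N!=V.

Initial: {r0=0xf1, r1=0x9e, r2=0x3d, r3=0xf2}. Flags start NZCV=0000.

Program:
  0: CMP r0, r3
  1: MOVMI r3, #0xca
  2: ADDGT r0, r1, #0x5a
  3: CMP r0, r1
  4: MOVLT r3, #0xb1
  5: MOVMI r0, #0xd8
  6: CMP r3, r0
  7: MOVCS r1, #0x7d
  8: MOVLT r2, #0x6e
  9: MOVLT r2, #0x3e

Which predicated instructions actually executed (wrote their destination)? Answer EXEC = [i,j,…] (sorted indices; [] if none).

EXEC = [1,8,9]

[0] flags=1000 → (cmp)
[1] flags=1000 MI?T → r3=0xca
[2] flags=1000 GT?F → skip
[3] flags=0010 → (cmp)
[4] flags=0010 LT?F → skip
[5] flags=0010 MI?F → skip
[6] flags=1000 → (cmp)
[7] flags=1000 CS?F → skip
[8] flags=1000 LT?T → r2=0x6e
[9] flags=1000 LT?T → r2=0x3e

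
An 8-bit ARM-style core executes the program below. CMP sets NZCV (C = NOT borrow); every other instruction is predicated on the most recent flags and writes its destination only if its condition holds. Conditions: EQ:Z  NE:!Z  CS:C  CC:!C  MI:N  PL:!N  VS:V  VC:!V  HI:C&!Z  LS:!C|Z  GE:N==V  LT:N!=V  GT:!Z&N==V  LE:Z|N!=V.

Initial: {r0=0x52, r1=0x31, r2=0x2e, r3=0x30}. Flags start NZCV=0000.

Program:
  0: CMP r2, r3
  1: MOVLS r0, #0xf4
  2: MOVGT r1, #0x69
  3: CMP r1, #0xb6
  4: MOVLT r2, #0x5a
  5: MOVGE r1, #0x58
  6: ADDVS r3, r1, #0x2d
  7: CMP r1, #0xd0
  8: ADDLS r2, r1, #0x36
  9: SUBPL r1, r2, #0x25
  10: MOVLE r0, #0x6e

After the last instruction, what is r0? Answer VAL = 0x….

VAL = 0xf4

0: ✓ CMP  NZCV=1000
1: ✓ MOVLS  r0←0xf4
2: · MOVGT
3: ✓ CMP  NZCV=0000
4: · MOVLT
5: ✓ MOVGE  r1←0x58
6: · ADDVS
7: ✓ CMP  NZCV=1001
8: ✓ ADDLS  r2←0x8e
9: · SUBPL
10: · MOVLE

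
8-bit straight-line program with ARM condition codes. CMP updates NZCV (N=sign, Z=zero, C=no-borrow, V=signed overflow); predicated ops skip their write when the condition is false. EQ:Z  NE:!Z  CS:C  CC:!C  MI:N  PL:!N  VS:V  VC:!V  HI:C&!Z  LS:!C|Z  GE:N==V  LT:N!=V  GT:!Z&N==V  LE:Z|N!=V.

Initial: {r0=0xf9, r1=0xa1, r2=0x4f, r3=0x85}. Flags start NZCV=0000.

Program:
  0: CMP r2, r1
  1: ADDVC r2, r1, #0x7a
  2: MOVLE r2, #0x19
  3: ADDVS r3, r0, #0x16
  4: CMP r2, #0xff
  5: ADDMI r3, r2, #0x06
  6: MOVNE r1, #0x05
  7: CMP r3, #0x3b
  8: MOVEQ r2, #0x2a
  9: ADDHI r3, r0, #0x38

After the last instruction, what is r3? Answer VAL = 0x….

VAL = 0x0f

0: ✓ CMP  NZCV=1001
1: · ADDVC
2: · MOVLE
3: ✓ ADDVS  r3←0x0f
4: ✓ CMP  NZCV=0000
5: · ADDMI
6: ✓ MOVNE  r1←0x05
7: ✓ CMP  NZCV=1000
8: · MOVEQ
9: · ADDHI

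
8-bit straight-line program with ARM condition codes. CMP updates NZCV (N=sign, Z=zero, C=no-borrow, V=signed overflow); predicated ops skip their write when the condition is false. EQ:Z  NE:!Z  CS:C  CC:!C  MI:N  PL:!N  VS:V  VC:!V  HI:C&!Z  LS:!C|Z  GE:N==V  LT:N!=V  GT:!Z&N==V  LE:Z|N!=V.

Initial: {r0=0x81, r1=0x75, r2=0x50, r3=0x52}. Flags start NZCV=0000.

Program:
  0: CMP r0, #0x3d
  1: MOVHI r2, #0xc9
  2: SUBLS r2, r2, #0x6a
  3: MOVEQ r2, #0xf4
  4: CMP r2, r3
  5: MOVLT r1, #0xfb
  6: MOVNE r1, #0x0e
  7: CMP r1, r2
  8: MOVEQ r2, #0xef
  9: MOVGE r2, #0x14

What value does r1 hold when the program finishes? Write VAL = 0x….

VAL = 0x0e

0: ✓ CMP  NZCV=0011
1: ✓ MOVHI  r2←0xc9
2: · SUBLS
3: · MOVEQ
4: ✓ CMP  NZCV=0011
5: ✓ MOVLT  r1←0xfb
6: ✓ MOVNE  r1←0x0e
7: ✓ CMP  NZCV=0000
8: · MOVEQ
9: ✓ MOVGE  r2←0x14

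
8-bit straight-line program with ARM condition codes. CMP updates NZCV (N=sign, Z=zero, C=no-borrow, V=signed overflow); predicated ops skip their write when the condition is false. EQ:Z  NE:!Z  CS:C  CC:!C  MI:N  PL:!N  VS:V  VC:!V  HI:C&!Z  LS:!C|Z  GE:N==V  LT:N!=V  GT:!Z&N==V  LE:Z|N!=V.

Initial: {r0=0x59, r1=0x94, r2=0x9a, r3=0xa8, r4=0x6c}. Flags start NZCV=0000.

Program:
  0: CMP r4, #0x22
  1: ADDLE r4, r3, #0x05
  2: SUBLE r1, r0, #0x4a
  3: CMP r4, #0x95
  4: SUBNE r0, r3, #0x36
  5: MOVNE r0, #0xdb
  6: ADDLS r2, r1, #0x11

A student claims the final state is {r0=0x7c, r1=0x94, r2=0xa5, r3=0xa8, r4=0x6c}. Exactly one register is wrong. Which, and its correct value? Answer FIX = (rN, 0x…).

FIX = (r0, 0xdb)

[0] flags=0010 → (cmp)
[1] flags=0010 LE?F → skip
[2] flags=0010 LE?F → skip
[3] flags=1001 → (cmp)
[4] flags=1001 NE?T → r0=0x72
[5] flags=1001 NE?T → r0=0xdb
[6] flags=1001 LS?T → r2=0xa5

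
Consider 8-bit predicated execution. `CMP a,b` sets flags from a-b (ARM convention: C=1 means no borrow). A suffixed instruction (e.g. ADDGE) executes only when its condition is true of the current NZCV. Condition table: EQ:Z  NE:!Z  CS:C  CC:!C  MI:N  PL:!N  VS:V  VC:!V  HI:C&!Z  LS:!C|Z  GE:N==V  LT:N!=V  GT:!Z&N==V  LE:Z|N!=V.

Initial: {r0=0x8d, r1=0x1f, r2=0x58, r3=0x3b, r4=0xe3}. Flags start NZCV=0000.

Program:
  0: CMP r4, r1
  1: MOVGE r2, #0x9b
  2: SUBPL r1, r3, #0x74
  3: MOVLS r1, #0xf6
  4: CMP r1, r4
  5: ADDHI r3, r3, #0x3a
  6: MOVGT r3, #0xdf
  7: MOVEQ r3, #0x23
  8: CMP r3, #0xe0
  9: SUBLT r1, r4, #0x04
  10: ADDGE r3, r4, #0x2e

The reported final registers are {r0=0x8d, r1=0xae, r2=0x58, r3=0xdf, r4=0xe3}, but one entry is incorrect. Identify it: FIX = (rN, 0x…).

[0] flags=1010 → (cmp)
[1] flags=1010 GE?F → skip
[2] flags=1010 PL?F → skip
[3] flags=1010 LS?F → skip
[4] flags=0000 → (cmp)
[5] flags=0000 HI?F → skip
[6] flags=0000 GT?T → r3=0xdf
[7] flags=0000 EQ?F → skip
[8] flags=1000 → (cmp)
[9] flags=1000 LT?T → r1=0xdf
[10] flags=1000 GE?F → skip

FIX = (r1, 0xdf)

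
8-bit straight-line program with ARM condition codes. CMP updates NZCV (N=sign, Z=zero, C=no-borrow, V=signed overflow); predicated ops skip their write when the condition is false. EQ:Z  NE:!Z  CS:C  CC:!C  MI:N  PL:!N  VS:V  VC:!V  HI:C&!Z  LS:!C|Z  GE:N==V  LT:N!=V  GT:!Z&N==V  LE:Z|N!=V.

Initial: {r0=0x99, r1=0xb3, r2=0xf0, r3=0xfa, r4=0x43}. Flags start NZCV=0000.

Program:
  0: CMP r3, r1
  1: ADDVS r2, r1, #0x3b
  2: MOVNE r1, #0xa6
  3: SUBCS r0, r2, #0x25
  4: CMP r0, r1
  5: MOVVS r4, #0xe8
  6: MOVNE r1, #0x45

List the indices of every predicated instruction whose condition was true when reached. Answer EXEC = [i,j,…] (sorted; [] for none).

EXEC = [2,3,6]

0: ✓ CMP  NZCV=0010
1: · ADDVS
2: ✓ MOVNE  r1←0xa6
3: ✓ SUBCS  r0←0xcb
4: ✓ CMP  NZCV=0010
5: · MOVVS
6: ✓ MOVNE  r1←0x45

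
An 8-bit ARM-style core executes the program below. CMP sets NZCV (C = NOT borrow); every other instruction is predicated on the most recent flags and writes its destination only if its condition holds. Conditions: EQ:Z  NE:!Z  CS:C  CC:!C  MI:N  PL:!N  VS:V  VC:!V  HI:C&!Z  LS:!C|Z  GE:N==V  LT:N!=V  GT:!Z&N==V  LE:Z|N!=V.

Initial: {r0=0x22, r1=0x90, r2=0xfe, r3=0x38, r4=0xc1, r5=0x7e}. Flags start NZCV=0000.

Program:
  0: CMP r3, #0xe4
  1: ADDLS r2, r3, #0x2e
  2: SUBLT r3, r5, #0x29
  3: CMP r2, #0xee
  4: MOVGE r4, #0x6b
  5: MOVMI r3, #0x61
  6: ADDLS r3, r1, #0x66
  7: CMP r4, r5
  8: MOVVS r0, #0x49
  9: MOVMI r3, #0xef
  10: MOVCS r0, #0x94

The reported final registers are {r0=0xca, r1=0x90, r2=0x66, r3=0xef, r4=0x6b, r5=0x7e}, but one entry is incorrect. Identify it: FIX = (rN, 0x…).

FIX = (r0, 0x22)

0: ✓ CMP  NZCV=0000
1: ✓ ADDLS  r2←0x66
2: · SUBLT
3: ✓ CMP  NZCV=0000
4: ✓ MOVGE  r4←0x6b
5: · MOVMI
6: ✓ ADDLS  r3←0xf6
7: ✓ CMP  NZCV=1000
8: · MOVVS
9: ✓ MOVMI  r3←0xef
10: · MOVCS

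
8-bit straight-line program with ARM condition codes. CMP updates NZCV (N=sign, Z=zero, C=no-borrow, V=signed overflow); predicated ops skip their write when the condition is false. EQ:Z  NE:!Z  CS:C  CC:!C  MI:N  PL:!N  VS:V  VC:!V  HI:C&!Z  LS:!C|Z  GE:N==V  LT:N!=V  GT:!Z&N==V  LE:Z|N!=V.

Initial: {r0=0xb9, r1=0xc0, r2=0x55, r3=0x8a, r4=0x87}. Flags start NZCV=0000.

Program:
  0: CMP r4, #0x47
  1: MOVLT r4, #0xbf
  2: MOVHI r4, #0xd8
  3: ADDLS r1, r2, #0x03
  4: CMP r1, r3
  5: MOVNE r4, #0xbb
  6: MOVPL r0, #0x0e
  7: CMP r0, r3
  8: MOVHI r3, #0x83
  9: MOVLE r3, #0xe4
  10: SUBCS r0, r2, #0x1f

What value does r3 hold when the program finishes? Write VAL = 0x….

VAL = 0x8a

0: ✓ CMP  NZCV=0011
1: ✓ MOVLT  r4←0xbf
2: ✓ MOVHI  r4←0xd8
3: · ADDLS
4: ✓ CMP  NZCV=0010
5: ✓ MOVNE  r4←0xbb
6: ✓ MOVPL  r0←0x0e
7: ✓ CMP  NZCV=1001
8: · MOVHI
9: · MOVLE
10: · SUBCS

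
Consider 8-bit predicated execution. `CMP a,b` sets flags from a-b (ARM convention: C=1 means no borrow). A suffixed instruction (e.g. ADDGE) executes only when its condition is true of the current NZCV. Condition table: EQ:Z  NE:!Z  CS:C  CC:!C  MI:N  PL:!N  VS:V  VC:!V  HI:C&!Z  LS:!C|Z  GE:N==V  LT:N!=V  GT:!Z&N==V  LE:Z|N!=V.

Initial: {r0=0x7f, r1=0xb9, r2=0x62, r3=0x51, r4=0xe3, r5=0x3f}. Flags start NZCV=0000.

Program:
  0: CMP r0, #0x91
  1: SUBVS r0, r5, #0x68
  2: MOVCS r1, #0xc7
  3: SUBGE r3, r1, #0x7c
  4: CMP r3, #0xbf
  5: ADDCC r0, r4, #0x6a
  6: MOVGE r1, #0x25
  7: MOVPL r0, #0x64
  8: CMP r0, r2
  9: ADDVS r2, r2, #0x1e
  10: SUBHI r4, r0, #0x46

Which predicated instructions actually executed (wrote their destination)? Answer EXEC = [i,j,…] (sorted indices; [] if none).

EXEC = [1,3,5,6,7,10]

[0] flags=1001 → (cmp)
[1] flags=1001 VS?T → r0=0xd7
[2] flags=1001 CS?F → skip
[3] flags=1001 GE?T → r3=0x3d
[4] flags=0000 → (cmp)
[5] flags=0000 CC?T → r0=0x4d
[6] flags=0000 GE?T → r1=0x25
[7] flags=0000 PL?T → r0=0x64
[8] flags=0010 → (cmp)
[9] flags=0010 VS?F → skip
[10] flags=0010 HI?T → r4=0x1e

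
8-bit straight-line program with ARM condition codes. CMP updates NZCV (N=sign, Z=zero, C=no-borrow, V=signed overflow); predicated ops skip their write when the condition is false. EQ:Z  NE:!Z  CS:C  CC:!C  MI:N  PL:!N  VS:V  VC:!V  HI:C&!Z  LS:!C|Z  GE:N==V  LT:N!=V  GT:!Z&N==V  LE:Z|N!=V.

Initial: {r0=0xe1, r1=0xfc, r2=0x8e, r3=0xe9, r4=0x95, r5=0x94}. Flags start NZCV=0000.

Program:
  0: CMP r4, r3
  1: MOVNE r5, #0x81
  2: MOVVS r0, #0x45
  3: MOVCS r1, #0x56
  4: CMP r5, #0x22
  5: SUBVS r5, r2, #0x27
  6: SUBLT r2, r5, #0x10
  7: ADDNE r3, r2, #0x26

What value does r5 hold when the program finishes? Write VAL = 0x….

[0] flags=1000 → (cmp)
[1] flags=1000 NE?T → r5=0x81
[2] flags=1000 VS?F → skip
[3] flags=1000 CS?F → skip
[4] flags=0011 → (cmp)
[5] flags=0011 VS?T → r5=0x67
[6] flags=0011 LT?T → r2=0x57
[7] flags=0011 NE?T → r3=0x7d

VAL = 0x67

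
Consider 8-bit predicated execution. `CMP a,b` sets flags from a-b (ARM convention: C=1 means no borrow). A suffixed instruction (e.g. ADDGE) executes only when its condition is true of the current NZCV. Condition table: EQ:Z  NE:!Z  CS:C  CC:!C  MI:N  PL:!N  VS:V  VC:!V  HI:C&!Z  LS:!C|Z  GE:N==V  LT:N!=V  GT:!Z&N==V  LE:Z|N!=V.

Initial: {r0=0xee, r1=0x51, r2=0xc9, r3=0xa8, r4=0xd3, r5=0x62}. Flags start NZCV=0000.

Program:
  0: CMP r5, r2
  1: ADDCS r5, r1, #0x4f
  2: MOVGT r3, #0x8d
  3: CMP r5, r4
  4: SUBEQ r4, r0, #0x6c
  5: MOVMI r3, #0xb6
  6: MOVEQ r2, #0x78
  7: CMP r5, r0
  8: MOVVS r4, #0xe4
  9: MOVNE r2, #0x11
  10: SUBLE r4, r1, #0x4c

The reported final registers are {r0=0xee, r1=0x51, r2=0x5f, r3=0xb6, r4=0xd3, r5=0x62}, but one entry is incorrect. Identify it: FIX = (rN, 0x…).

0: ✓ CMP  NZCV=1001
1: · ADDCS
2: ✓ MOVGT  r3←0x8d
3: ✓ CMP  NZCV=1001
4: · SUBEQ
5: ✓ MOVMI  r3←0xb6
6: · MOVEQ
7: ✓ CMP  NZCV=0000
8: · MOVVS
9: ✓ MOVNE  r2←0x11
10: · SUBLE

FIX = (r2, 0x11)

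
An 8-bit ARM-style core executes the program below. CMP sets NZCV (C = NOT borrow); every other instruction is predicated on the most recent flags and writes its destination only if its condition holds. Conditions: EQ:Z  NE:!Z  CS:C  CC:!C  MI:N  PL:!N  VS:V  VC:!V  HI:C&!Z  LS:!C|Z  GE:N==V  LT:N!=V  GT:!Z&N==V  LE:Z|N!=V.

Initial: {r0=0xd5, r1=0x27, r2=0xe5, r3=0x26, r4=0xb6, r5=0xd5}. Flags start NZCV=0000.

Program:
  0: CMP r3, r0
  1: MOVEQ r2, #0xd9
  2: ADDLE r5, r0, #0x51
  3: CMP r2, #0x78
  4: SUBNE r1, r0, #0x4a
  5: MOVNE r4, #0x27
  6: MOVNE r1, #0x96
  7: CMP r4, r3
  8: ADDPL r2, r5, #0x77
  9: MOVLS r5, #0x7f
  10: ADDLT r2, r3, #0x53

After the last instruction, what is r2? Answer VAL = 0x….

0: ✓ CMP  NZCV=0000
1: · MOVEQ
2: · ADDLE
3: ✓ CMP  NZCV=0011
4: ✓ SUBNE  r1←0x8b
5: ✓ MOVNE  r4←0x27
6: ✓ MOVNE  r1←0x96
7: ✓ CMP  NZCV=0010
8: ✓ ADDPL  r2←0x4c
9: · MOVLS
10: · ADDLT

VAL = 0x4c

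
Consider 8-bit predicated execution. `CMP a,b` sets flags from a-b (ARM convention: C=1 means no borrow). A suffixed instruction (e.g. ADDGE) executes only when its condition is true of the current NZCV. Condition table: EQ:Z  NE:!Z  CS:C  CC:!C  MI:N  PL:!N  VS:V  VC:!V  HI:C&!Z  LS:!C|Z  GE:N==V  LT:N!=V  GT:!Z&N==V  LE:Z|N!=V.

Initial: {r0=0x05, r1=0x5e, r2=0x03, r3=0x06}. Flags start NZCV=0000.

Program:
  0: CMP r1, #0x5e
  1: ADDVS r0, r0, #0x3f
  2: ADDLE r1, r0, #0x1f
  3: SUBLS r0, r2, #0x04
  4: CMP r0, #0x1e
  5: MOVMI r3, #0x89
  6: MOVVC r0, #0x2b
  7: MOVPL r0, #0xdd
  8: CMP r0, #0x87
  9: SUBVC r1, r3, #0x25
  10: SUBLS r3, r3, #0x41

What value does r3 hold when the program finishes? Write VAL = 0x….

VAL = 0x48

0: ✓ CMP  NZCV=0110
1: · ADDVS
2: ✓ ADDLE  r1←0x24
3: ✓ SUBLS  r0←0xff
4: ✓ CMP  NZCV=1010
5: ✓ MOVMI  r3←0x89
6: ✓ MOVVC  r0←0x2b
7: · MOVPL
8: ✓ CMP  NZCV=1001
9: · SUBVC
10: ✓ SUBLS  r3←0x48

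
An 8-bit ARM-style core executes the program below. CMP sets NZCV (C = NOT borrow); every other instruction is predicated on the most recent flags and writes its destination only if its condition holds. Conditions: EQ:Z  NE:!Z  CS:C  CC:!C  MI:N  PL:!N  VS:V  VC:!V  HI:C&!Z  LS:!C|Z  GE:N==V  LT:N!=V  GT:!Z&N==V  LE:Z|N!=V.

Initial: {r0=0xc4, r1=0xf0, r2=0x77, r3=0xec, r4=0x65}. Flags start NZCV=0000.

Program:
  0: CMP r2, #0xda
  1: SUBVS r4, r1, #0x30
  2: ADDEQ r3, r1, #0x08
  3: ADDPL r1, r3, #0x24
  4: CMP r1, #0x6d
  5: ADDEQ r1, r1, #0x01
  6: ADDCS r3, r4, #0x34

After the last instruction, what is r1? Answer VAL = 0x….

[0] flags=1001 → (cmp)
[1] flags=1001 VS?T → r4=0xc0
[2] flags=1001 EQ?F → skip
[3] flags=1001 PL?F → skip
[4] flags=1010 → (cmp)
[5] flags=1010 EQ?F → skip
[6] flags=1010 CS?T → r3=0xf4

VAL = 0xf0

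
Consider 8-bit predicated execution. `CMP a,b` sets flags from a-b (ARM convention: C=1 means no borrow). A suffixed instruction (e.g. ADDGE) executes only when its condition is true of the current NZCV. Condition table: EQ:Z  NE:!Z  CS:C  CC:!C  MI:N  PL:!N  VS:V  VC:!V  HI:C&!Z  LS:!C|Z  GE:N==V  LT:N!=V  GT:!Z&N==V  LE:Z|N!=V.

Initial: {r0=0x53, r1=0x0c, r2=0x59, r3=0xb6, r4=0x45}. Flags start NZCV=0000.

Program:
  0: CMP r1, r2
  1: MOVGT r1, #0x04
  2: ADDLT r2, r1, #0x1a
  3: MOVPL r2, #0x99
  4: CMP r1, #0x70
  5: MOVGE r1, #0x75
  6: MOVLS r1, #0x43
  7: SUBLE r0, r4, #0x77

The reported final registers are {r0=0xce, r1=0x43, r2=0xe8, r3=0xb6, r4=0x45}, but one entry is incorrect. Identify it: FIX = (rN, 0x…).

FIX = (r2, 0x26)

[0] flags=1000 → (cmp)
[1] flags=1000 GT?F → skip
[2] flags=1000 LT?T → r2=0x26
[3] flags=1000 PL?F → skip
[4] flags=1000 → (cmp)
[5] flags=1000 GE?F → skip
[6] flags=1000 LS?T → r1=0x43
[7] flags=1000 LE?T → r0=0xce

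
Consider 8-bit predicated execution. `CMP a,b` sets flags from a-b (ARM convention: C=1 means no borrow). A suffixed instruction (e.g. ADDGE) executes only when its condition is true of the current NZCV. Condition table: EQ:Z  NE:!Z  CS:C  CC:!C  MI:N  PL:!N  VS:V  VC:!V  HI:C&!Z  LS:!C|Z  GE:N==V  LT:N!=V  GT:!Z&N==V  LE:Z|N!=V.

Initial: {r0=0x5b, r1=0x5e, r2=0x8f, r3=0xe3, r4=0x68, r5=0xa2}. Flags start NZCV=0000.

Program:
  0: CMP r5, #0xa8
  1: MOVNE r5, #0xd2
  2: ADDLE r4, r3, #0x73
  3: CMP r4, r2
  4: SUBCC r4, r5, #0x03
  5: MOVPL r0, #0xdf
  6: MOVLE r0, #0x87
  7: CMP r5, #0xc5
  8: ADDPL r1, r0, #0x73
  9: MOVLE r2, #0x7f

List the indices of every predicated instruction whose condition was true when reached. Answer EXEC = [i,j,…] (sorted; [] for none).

[0] flags=1000 → (cmp)
[1] flags=1000 NE?T → r5=0xd2
[2] flags=1000 LE?T → r4=0x56
[3] flags=1001 → (cmp)
[4] flags=1001 CC?T → r4=0xcf
[5] flags=1001 PL?F → skip
[6] flags=1001 LE?F → skip
[7] flags=0010 → (cmp)
[8] flags=0010 PL?T → r1=0xce
[9] flags=0010 LE?F → skip

EXEC = [1,2,4,8]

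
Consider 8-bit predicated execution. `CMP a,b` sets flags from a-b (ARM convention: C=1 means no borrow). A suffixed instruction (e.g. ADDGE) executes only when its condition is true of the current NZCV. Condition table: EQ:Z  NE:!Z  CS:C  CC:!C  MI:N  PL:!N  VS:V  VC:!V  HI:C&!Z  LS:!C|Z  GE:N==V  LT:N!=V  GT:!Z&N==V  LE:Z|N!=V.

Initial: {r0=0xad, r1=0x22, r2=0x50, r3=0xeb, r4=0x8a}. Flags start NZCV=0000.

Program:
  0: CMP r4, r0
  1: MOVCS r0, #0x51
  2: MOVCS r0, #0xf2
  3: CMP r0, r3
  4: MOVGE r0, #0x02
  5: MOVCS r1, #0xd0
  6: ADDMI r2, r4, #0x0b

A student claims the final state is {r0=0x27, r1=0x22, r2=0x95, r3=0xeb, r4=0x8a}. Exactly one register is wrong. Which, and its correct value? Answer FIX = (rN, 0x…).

[0] flags=1000 → (cmp)
[1] flags=1000 CS?F → skip
[2] flags=1000 CS?F → skip
[3] flags=1000 → (cmp)
[4] flags=1000 GE?F → skip
[5] flags=1000 CS?F → skip
[6] flags=1000 MI?T → r2=0x95

FIX = (r0, 0xad)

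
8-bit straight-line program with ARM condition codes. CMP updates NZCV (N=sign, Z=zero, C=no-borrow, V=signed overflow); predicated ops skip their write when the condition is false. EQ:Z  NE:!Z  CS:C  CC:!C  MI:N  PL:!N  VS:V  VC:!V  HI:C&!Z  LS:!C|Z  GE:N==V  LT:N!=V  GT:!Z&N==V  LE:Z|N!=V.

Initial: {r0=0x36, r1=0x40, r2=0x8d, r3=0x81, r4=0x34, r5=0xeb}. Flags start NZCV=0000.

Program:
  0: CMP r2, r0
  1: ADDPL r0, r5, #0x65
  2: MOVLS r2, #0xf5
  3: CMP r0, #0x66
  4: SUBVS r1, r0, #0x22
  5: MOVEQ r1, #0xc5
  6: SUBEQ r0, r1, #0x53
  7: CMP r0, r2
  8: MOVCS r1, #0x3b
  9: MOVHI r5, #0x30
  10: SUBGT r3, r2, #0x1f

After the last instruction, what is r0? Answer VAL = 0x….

VAL = 0x50

[0] flags=0011 → (cmp)
[1] flags=0011 PL?T → r0=0x50
[2] flags=0011 LS?F → skip
[3] flags=1000 → (cmp)
[4] flags=1000 VS?F → skip
[5] flags=1000 EQ?F → skip
[6] flags=1000 EQ?F → skip
[7] flags=1001 → (cmp)
[8] flags=1001 CS?F → skip
[9] flags=1001 HI?F → skip
[10] flags=1001 GT?T → r3=0x6e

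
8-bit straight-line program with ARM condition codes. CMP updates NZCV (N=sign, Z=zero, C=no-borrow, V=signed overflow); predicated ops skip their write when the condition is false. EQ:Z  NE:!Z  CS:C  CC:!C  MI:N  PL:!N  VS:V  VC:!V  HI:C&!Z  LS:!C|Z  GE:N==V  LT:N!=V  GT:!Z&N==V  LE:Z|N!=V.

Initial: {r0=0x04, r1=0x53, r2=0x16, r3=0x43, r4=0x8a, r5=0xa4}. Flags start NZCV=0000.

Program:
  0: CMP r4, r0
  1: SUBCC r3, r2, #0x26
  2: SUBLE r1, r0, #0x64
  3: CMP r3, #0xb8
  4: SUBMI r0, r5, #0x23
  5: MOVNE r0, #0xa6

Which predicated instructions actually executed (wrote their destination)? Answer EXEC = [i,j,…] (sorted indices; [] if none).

0: ✓ CMP  NZCV=1010
1: · SUBCC
2: ✓ SUBLE  r1←0xa0
3: ✓ CMP  NZCV=1001
4: ✓ SUBMI  r0←0x81
5: ✓ MOVNE  r0←0xa6

EXEC = [2,4,5]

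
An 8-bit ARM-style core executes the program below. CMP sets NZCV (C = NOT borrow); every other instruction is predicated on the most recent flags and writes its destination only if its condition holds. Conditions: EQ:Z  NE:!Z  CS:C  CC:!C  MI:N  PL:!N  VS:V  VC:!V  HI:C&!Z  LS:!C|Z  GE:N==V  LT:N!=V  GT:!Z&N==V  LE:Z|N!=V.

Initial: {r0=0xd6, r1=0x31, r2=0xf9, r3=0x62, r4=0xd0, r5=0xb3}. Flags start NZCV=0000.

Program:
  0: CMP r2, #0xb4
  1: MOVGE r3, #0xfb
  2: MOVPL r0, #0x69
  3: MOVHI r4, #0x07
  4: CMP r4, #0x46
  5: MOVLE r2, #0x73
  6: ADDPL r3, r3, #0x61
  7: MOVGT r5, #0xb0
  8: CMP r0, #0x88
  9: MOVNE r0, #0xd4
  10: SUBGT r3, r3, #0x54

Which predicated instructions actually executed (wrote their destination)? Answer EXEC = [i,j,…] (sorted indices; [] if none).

[0] flags=0010 → (cmp)
[1] flags=0010 GE?T → r3=0xfb
[2] flags=0010 PL?T → r0=0x69
[3] flags=0010 HI?T → r4=0x07
[4] flags=1000 → (cmp)
[5] flags=1000 LE?T → r2=0x73
[6] flags=1000 PL?F → skip
[7] flags=1000 GT?F → skip
[8] flags=1001 → (cmp)
[9] flags=1001 NE?T → r0=0xd4
[10] flags=1001 GT?T → r3=0xa7

EXEC = [1,2,3,5,9,10]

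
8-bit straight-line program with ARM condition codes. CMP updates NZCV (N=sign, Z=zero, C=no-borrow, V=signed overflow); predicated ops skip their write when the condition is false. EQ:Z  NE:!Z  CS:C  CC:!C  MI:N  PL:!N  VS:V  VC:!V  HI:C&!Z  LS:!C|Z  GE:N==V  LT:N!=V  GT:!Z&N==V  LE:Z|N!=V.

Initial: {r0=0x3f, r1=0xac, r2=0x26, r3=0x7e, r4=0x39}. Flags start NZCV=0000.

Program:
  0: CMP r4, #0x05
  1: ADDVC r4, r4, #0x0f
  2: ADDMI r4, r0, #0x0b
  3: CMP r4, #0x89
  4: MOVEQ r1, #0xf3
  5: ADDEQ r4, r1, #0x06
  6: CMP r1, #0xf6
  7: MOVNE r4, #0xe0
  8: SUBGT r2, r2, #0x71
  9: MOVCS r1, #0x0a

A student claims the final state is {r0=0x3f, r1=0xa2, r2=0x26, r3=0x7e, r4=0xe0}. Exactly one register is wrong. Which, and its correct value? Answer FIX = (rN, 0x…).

0: ✓ CMP  NZCV=0010
1: ✓ ADDVC  r4←0x48
2: · ADDMI
3: ✓ CMP  NZCV=1001
4: · MOVEQ
5: · ADDEQ
6: ✓ CMP  NZCV=1000
7: ✓ MOVNE  r4←0xe0
8: · SUBGT
9: · MOVCS

FIX = (r1, 0xac)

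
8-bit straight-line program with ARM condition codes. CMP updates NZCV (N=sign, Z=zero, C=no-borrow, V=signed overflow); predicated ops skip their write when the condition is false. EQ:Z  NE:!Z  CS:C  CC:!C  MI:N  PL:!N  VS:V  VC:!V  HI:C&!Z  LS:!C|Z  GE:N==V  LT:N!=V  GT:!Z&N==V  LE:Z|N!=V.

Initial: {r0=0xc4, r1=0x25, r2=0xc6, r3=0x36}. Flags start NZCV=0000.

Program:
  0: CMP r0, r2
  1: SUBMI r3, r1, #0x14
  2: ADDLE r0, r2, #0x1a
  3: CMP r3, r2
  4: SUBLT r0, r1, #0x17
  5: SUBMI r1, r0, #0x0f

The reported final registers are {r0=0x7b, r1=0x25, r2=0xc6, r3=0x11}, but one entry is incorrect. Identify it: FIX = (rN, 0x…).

FIX = (r0, 0xe0)

0: ✓ CMP  NZCV=1000
1: ✓ SUBMI  r3←0x11
2: ✓ ADDLE  r0←0xe0
3: ✓ CMP  NZCV=0000
4: · SUBLT
5: · SUBMI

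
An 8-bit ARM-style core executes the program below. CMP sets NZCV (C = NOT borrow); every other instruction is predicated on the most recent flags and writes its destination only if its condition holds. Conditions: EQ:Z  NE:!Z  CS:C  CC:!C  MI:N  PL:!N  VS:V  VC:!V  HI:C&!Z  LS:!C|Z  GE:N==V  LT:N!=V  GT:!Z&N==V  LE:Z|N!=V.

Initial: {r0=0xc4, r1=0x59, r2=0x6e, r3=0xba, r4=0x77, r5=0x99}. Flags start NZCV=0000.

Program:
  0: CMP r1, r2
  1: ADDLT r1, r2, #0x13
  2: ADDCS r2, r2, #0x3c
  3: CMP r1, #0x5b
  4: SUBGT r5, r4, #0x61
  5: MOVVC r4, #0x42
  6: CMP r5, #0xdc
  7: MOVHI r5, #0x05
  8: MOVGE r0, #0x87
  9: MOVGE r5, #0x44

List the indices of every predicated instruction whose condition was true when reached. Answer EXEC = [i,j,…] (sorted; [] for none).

EXEC = [1]

[0] flags=1000 → (cmp)
[1] flags=1000 LT?T → r1=0x81
[2] flags=1000 CS?F → skip
[3] flags=0011 → (cmp)
[4] flags=0011 GT?F → skip
[5] flags=0011 VC?F → skip
[6] flags=1000 → (cmp)
[7] flags=1000 HI?F → skip
[8] flags=1000 GE?F → skip
[9] flags=1000 GE?F → skip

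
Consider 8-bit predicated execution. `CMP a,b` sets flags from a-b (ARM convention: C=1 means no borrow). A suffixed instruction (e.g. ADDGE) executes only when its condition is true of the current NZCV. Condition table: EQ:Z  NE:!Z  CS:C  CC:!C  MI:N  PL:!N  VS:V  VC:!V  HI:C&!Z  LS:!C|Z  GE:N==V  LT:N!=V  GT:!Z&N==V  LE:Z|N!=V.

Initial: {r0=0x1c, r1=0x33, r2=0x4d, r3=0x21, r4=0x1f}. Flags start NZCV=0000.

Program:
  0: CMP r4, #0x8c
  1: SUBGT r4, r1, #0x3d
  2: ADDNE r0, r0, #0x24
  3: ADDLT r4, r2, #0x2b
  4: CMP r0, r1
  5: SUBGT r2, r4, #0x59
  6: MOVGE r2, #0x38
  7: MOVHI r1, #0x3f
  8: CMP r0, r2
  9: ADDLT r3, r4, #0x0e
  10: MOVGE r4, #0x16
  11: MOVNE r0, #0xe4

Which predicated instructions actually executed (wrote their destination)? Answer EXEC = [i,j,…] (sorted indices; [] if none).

EXEC = [1,2,5,6,7,10,11]

[0] flags=1001 → (cmp)
[1] flags=1001 GT?T → r4=0xf6
[2] flags=1001 NE?T → r0=0x40
[3] flags=1001 LT?F → skip
[4] flags=0010 → (cmp)
[5] flags=0010 GT?T → r2=0x9d
[6] flags=0010 GE?T → r2=0x38
[7] flags=0010 HI?T → r1=0x3f
[8] flags=0010 → (cmp)
[9] flags=0010 LT?F → skip
[10] flags=0010 GE?T → r4=0x16
[11] flags=0010 NE?T → r0=0xe4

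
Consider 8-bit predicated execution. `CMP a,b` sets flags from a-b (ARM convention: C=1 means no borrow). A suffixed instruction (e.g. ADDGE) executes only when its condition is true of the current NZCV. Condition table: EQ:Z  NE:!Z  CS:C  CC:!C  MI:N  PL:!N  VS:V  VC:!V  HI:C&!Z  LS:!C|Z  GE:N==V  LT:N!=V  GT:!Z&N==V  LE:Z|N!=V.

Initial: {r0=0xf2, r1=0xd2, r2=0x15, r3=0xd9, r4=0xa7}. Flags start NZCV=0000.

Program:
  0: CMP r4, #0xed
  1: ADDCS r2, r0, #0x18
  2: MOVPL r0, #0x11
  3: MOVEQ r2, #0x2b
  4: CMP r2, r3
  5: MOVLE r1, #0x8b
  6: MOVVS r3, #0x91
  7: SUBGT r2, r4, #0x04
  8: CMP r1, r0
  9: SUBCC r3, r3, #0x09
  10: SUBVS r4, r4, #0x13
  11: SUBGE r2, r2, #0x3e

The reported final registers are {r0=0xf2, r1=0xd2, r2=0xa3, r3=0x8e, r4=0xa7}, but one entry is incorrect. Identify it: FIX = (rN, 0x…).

0: ✓ CMP  NZCV=1000
1: · ADDCS
2: · MOVPL
3: · MOVEQ
4: ✓ CMP  NZCV=0000
5: · MOVLE
6: · MOVVS
7: ✓ SUBGT  r2←0xa3
8: ✓ CMP  NZCV=1000
9: ✓ SUBCC  r3←0xd0
10: · SUBVS
11: · SUBGE

FIX = (r3, 0xd0)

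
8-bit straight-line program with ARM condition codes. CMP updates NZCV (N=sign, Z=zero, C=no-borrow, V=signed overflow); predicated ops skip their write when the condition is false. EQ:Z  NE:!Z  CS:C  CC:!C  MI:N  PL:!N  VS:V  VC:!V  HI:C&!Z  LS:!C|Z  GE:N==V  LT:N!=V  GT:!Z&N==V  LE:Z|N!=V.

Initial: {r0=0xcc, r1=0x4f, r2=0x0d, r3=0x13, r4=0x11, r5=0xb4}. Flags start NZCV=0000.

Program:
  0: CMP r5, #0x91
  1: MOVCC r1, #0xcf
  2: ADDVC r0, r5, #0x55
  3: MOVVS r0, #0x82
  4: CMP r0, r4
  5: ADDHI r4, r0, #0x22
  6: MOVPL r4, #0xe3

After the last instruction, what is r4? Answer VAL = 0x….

VAL = 0x11

0: ✓ CMP  NZCV=0010
1: · MOVCC
2: ✓ ADDVC  r0←0x09
3: · MOVVS
4: ✓ CMP  NZCV=1000
5: · ADDHI
6: · MOVPL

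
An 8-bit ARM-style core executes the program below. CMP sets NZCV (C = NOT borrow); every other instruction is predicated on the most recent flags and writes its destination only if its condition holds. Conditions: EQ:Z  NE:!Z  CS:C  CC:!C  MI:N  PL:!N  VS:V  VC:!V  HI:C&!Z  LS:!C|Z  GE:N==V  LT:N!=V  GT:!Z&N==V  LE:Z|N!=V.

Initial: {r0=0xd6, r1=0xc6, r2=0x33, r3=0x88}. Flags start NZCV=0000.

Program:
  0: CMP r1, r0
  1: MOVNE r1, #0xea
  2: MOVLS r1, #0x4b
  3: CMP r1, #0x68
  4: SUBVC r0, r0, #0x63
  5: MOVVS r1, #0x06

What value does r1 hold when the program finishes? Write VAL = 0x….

VAL = 0x4b

0: ✓ CMP  NZCV=1000
1: ✓ MOVNE  r1←0xea
2: ✓ MOVLS  r1←0x4b
3: ✓ CMP  NZCV=1000
4: ✓ SUBVC  r0←0x73
5: · MOVVS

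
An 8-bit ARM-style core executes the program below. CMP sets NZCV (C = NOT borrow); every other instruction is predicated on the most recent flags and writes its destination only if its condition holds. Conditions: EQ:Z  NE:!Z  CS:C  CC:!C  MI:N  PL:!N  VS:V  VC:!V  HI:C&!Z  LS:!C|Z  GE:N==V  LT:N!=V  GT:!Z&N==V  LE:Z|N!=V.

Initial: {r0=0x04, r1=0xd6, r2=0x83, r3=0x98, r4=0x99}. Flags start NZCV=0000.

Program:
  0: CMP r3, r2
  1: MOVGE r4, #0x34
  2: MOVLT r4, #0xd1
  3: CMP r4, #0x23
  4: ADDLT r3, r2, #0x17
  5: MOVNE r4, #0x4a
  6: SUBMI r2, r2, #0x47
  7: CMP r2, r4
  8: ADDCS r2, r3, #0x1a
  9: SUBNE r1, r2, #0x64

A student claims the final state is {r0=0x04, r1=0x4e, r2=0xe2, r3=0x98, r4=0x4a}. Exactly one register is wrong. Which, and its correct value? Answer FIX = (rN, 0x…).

FIX = (r2, 0xb2)

0: ✓ CMP  NZCV=0010
1: ✓ MOVGE  r4←0x34
2: · MOVLT
3: ✓ CMP  NZCV=0010
4: · ADDLT
5: ✓ MOVNE  r4←0x4a
6: · SUBMI
7: ✓ CMP  NZCV=0011
8: ✓ ADDCS  r2←0xb2
9: ✓ SUBNE  r1←0x4e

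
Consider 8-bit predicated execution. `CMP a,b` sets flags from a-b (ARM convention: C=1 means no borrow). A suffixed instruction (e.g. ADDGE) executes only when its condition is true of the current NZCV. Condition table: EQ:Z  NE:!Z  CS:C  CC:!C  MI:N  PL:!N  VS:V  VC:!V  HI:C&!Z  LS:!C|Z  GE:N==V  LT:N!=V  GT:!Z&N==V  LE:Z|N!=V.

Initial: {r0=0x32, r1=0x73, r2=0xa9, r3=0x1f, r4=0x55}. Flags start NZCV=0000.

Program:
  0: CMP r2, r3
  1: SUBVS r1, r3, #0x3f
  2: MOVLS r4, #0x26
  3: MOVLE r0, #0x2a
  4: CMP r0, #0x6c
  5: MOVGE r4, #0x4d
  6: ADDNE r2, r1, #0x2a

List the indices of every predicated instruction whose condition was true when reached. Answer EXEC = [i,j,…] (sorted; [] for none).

[0] flags=1010 → (cmp)
[1] flags=1010 VS?F → skip
[2] flags=1010 LS?F → skip
[3] flags=1010 LE?T → r0=0x2a
[4] flags=1000 → (cmp)
[5] flags=1000 GE?F → skip
[6] flags=1000 NE?T → r2=0x9d

EXEC = [3,6]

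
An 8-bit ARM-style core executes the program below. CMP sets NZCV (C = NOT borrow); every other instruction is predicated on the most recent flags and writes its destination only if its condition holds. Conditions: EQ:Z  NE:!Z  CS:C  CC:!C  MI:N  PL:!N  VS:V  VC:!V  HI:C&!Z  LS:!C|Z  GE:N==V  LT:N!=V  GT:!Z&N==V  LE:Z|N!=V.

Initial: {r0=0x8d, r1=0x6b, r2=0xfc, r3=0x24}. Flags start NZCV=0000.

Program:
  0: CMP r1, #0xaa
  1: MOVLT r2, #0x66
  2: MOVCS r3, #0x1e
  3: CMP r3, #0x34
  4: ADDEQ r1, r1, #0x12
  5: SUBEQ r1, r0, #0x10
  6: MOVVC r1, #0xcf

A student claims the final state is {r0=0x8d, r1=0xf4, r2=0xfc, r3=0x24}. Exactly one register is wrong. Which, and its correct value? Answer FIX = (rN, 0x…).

0: ✓ CMP  NZCV=1001
1: · MOVLT
2: · MOVCS
3: ✓ CMP  NZCV=1000
4: · ADDEQ
5: · SUBEQ
6: ✓ MOVVC  r1←0xcf

FIX = (r1, 0xcf)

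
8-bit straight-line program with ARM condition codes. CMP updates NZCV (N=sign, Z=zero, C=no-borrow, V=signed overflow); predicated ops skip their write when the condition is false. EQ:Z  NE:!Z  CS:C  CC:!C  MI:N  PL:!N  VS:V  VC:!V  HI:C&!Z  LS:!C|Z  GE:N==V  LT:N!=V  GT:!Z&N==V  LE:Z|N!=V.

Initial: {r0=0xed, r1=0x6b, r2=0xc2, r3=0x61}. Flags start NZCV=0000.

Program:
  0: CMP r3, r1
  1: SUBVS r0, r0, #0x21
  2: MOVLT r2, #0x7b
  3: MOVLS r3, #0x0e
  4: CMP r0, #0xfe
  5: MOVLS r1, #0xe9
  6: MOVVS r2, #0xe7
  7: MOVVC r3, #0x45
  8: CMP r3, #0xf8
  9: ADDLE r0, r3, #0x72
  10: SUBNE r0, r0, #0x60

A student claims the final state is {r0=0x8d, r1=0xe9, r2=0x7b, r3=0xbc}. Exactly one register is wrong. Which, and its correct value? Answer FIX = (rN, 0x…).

0: ✓ CMP  NZCV=1000
1: · SUBVS
2: ✓ MOVLT  r2←0x7b
3: ✓ MOVLS  r3←0x0e
4: ✓ CMP  NZCV=1000
5: ✓ MOVLS  r1←0xe9
6: · MOVVS
7: ✓ MOVVC  r3←0x45
8: ✓ CMP  NZCV=0000
9: · ADDLE
10: ✓ SUBNE  r0←0x8d

FIX = (r3, 0x45)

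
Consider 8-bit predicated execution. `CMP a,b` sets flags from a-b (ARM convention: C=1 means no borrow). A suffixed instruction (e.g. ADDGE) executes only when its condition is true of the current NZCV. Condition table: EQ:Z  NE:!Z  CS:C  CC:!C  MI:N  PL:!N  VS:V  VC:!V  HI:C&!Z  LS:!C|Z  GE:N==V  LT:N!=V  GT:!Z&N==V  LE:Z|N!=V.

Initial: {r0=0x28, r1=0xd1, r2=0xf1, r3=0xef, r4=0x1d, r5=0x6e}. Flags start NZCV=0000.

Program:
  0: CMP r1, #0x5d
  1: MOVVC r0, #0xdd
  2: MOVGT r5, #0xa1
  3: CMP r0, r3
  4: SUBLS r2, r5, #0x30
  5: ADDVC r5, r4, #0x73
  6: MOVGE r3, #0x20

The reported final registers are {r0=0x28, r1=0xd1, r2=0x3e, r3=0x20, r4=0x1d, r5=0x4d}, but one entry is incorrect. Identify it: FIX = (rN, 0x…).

FIX = (r5, 0x90)

0: ✓ CMP  NZCV=0011
1: · MOVVC
2: · MOVGT
3: ✓ CMP  NZCV=0000
4: ✓ SUBLS  r2←0x3e
5: ✓ ADDVC  r5←0x90
6: ✓ MOVGE  r3←0x20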